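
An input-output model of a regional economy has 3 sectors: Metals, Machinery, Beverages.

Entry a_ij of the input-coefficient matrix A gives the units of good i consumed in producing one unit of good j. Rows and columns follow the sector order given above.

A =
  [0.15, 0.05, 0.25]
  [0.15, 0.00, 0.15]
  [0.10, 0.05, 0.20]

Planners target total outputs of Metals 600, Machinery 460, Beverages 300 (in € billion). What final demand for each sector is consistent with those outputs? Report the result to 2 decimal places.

d_1 = 412.00, d_2 = 325.00, d_3 = 157.00

I − A =
  [   0.85    -0.05    -0.25]
  [  -0.15     1.00    -0.15]
  [  -0.10    -0.05     0.80]
d = (I − A) x:
  d_1 = (+0.85)·600 + (-0.05)·460 + (-0.25)·300 = 412.00
  d_2 = (-0.15)·600 + (+1.00)·460 + (-0.15)·300 = 325.00
  d_3 = (-0.10)·600 + (-0.05)·460 + (+0.80)·300 = 157.00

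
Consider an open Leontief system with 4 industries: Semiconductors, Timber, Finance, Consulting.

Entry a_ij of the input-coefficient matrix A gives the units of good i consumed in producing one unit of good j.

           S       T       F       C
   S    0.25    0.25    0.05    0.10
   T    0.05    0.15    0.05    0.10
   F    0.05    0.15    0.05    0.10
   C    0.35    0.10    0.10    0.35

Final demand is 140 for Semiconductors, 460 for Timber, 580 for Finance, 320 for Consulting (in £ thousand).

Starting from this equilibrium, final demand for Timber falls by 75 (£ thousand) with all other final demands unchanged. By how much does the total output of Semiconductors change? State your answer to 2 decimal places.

I − A =
  [   0.75    -0.25    -0.05    -0.10]
  [  -0.05     0.85    -0.05    -0.10]
  [  -0.05    -0.15     0.95    -0.10]
  [  -0.35    -0.10    -0.10     0.65]
Compute the cofactors C_ij = (−1)^(i+j)·(3×3 minor ij) of I−A; the adjugate is their transpose:
adj(I−A) = Cᵀ =
  [ 0.50000   0.16825   0.04675   0.11000]
  [ 0.06750   0.41850   0.03400   0.08000]
  [ 0.06750   0.09275   0.35975   0.08000]
  [ 0.29000   0.16925   0.08575   0.58500]
det(I−A) = Σ_j (I−A)_1j·C_1j = (0.75)(0.50000) + (-0.25)(0.06750) + (-0.05)(0.06750) + (-0.10)(0.29000) = 0.32575
(I − A)⁻¹ = adj(I−A) / det(I−A) ≈
  [   1.5349     0.5165     0.1435     0.3377]
  [   0.2072     1.2847     0.1044     0.2456]
  [   0.2072     0.2847     1.1044     0.2456]
  [   0.8903     0.5196     0.2632     1.7959]
Δx = (I − A)⁻¹ Δd with Δd having -75 in the Timber component and 0 elsewhere.
So Δx_S = L_ST · (-75), where L_ST = adj(I−A)_ST / det(I−A) = 0.16825 / 0.32575.
Δx_S = 0.16825 × (-75) / 0.32575 = -12.61875 / 0.32575 ≈ -38.74.

Δx_S = -38.74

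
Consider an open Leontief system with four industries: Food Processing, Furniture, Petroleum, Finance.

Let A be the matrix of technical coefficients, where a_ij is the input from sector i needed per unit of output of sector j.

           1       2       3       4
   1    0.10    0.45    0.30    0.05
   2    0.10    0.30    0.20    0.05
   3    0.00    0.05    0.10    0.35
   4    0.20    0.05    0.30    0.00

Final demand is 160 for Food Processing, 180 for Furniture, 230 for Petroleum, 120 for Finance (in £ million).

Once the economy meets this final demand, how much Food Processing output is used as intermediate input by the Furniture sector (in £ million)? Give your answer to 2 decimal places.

z_12 = 222.56

I − A =
  [   0.90    -0.45    -0.30    -0.05]
  [  -0.10     0.70    -0.20    -0.05]
  [   0.00    -0.05     0.90    -0.35]
  [  -0.20    -0.05    -0.30     1.00]
Compute the cofactors C_ij = (−1)^(i+j)·(3×3 minor ij) of I−A; the adjugate is their transpose:
adj(I−A) = Cᵀ =
  [ 0.54000   0.38100   0.31700   0.15700]
  [ 0.10250   0.68550   0.22600   0.11850]
  [ 0.05625   0.09175   0.57100   0.20725]
  [ 0.13000   0.13800   0.24600   0.51600]
det(I−A) = Σ_j (I−A)_1j·C_1j = (0.90)(0.54000) + (-0.45)(0.10250) + (-0.30)(0.05625) + (-0.05)(0.13000) = 0.4165
(I − A)⁻¹ = adj(I−A) / det(I−A) ≈
  [   1.2965     0.9148     0.7611     0.3770]
  [   0.2461     1.6459     0.5426     0.2845]
  [   0.1351     0.2203     1.3709     0.4976]
  [   0.3121     0.3313     0.5906     1.2389]
First solve x = (I − A)⁻¹ d = adj(I−A)·d / det(I−A); in particular x_2 = (0.10250·160 + 0.68550·180 + 0.22600·230 + 0.11850·120) / 0.4165 = 205.99 / 0.4165 ≈ 494.5738.
Intermediate flow from 1 to 2: z_12 = a_12 · x_2 = 0.45 × 205.99 / 0.4165 = 92.6955 / 0.4165 ≈ 222.56.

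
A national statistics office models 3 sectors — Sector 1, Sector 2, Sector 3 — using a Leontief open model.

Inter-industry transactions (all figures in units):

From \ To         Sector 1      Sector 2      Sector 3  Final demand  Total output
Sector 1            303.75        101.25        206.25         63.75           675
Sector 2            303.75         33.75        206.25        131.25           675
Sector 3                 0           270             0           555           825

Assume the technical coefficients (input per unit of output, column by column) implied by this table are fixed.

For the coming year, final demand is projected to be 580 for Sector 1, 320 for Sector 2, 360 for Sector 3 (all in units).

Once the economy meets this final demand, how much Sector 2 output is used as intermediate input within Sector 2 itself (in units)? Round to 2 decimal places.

Technical coefficients a_ij = z_ij / X_j:
  a_11 = 303.75/675 = 0.45, a_21 = 303.75/675 = 0.45, a_31 = 0/675 = 0.00
  a_12 = 101.25/675 = 0.15, a_22 = 33.75/675 = 0.05, a_32 = 270/675 = 0.40
  a_13 = 206.25/825 = 0.25, a_23 = 206.25/825 = 0.25, a_33 = 0/825 = 0.00
I − A =
  [   0.55    -0.15    -0.25]
  [  -0.45     0.95    -0.25]
  [   0.00    -0.40     1.00]
Cofactors of I−A, C_ij = (−1)^(i+j)·(minor ij) (rows/columns in the sector order above):
  C_11 = (0.95)(1.00) − (-0.25)(-0.40) = 0.8500
  C_12 = −[(-0.45)(1.00) − (-0.25)(0.00)] = 0.4500
  C_13 = (-0.45)(-0.40) − (0.95)(0.00) = 0.1800
  C_21 = −[(-0.15)(1.00) − (-0.25)(-0.40)] = 0.2500
  C_22 = (0.55)(1.00) − (-0.25)(0.00) = 0.5500
  C_23 = −[(0.55)(-0.40) − (-0.15)(0.00)] = 0.2200
  C_31 = (-0.15)(-0.25) − (-0.25)(0.95) = 0.2750
  C_32 = −[(0.55)(-0.25) − (-0.25)(-0.45)] = 0.2500
  C_33 = (0.55)(0.95) − (-0.15)(-0.45) = 0.4550
det(I−A) = Σ_j (I−A)_1j·C_1j = (0.55)(0.8500) + (-0.15)(0.4500) + (-0.25)(0.1800) = 0.3550
adj(I−A) = Cᵀ =
  [ 0.8500   0.2500   0.2750]
  [ 0.4500   0.5500   0.2500]
  [ 0.1800   0.2200   0.4550]
(I − A)⁻¹ = adj(I−A) / det(I−A) ≈
  [   2.3944     0.7042     0.7746]
  [   1.2676     1.5493     0.7042]
  [   0.5070     0.6197     1.2817]
First solve x = (I − A)⁻¹ d = adj(I−A)·d / det(I−A); in particular x_2 = (0.4500·580 + 0.5500·320 + 0.2500·360) / 0.3550 = 527.00 / 0.3550 ≈ 1484.5070.
Intermediate flow from 2 to 2: z_22 = a_22 · x_2 = 0.05 × 527.00 / 0.3550 = 26.35 / 0.3550 ≈ 74.23.

z_22 = 74.23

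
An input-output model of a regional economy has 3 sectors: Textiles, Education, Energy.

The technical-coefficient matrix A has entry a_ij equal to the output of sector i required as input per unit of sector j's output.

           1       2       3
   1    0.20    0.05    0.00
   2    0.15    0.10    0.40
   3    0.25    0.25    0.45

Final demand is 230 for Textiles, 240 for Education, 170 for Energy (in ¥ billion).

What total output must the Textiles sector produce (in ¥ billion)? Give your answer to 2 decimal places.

I − A =
  [   0.80    -0.05     0.00]
  [  -0.15     0.90    -0.40]
  [  -0.25    -0.25     0.55]
Cofactors of I−A, C_ij = (−1)^(i+j)·(minor ij) (rows/columns in the sector order above):
  C_11 = (0.90)(0.55) − (-0.40)(-0.25) = 0.3950
  C_12 = −[(-0.15)(0.55) − (-0.40)(-0.25)] = 0.1825
  C_13 = (-0.15)(-0.25) − (0.90)(-0.25) = 0.2625
  C_21 = −[(-0.05)(0.55) − (0.00)(-0.25)] = 0.0275
  C_22 = (0.80)(0.55) − (0.00)(-0.25) = 0.4400
  C_23 = −[(0.80)(-0.25) − (-0.05)(-0.25)] = 0.2125
  C_31 = (-0.05)(-0.40) − (0.00)(0.90) = 0.0200
  C_32 = −[(0.80)(-0.40) − (0.00)(-0.15)] = 0.3200
  C_33 = (0.80)(0.90) − (-0.05)(-0.15) = 0.7125
det(I−A) = Σ_j (I−A)_1j·C_1j = (0.80)(0.3950) + (-0.05)(0.1825) + (0.00)(0.2625) = 0.306875
adj(I−A) = Cᵀ =
  [ 0.3950   0.0275   0.0200]
  [ 0.1825   0.4400   0.3200]
  [ 0.2625   0.2125   0.7125]
(I − A)⁻¹ = adj(I−A) / det(I−A) ≈
  [   1.2872     0.0896     0.0652]
  [   0.5947     1.4338     1.0428]
  [   0.8554     0.6925     2.3218]
x = (I − A)⁻¹ d = adj(I−A)·d / det(I−A), with det(I−A) = 0.306875:
  x_1 = (0.3950·230 + 0.0275·240 + 0.0200·170) / 0.306875 = 100.85 / 0.306875 ≈ 328.64
  x_2 = (0.1825·230 + 0.4400·240 + 0.3200·170) / 0.306875 = 201.975 / 0.306875 ≈ 658.17
  x_3 = (0.2625·230 + 0.2125·240 + 0.7125·170) / 0.306875 = 232.50 / 0.306875 ≈ 757.64

x_1 = 328.64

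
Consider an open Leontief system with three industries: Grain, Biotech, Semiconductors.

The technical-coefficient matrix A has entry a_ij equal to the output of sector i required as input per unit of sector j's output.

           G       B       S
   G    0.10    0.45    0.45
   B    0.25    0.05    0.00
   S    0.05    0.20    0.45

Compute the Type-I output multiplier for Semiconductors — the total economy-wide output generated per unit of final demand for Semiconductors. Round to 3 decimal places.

m_S = 3.519

I − A =
  [   0.90    -0.45    -0.45]
  [  -0.25     0.95     0.00]
  [  -0.05    -0.20     0.55]
Cofactors of I−A, C_ij = (−1)^(i+j)·(minor ij) (rows/columns in the sector order above):
  C_11 = (0.95)(0.55) − (0.00)(-0.20) = 0.5225
  C_12 = −[(-0.25)(0.55) − (0.00)(-0.05)] = 0.1375
  C_13 = (-0.25)(-0.20) − (0.95)(-0.05) = 0.0975
  C_21 = −[(-0.45)(0.55) − (-0.45)(-0.20)] = 0.3375
  C_22 = (0.90)(0.55) − (-0.45)(-0.05) = 0.4725
  C_23 = −[(0.90)(-0.20) − (-0.45)(-0.05)] = 0.2025
  C_31 = (-0.45)(0.00) − (-0.45)(0.95) = 0.4275
  C_32 = −[(0.90)(0.00) − (-0.45)(-0.25)] = 0.1125
  C_33 = (0.90)(0.95) − (-0.45)(-0.25) = 0.7425
det(I−A) = Σ_j (I−A)_1j·C_1j = (0.90)(0.5225) + (-0.45)(0.1375) + (-0.45)(0.0975) = 0.3645
adj(I−A) = Cᵀ =
  [ 0.5225   0.3375   0.4275]
  [ 0.1375   0.4725   0.1125]
  [ 0.0975   0.2025   0.7425]
(I − A)⁻¹ = adj(I−A) / det(I−A) ≈
  [   1.4335     0.9259     1.1728]
  [   0.3772     1.2963     0.3086]
  [   0.2675     0.5556     2.0370]
The output multiplier for sector j is the column-j sum of the Leontief inverse (I − A)⁻¹ = adj(I−A) / det(I−A).
Column S of adj(I−A): (0.4275, 0.1125, 0.7425); det(I−A) = 0.3645.
m_S = (0.4275 + 0.1125 + 0.7425) / 0.3645 = 1.2825 / 0.3645 ≈ 3.519.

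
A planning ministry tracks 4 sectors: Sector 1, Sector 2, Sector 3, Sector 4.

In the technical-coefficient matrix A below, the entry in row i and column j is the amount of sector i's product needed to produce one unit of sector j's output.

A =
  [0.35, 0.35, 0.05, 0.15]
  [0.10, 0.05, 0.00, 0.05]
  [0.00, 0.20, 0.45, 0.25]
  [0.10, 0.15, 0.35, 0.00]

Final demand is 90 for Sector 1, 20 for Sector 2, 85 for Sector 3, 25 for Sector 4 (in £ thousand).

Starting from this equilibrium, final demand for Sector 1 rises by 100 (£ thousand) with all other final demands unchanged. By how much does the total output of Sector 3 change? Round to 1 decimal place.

I − A =
  [   0.65    -0.35    -0.05    -0.15]
  [  -0.10     0.95     0.00    -0.05]
  [   0.00    -0.20     0.55    -0.25]
  [  -0.10    -0.15    -0.35     1.00]
Compute the cofactors C_ij = (−1)^(i+j)·(3×3 minor ij) of I−A; the adjugate is their transpose:
adj(I−A) = Cᵀ =
  [ 0.431750   0.196625   0.103125   0.100375]
  [ 0.049000   0.291125   0.021875   0.027375]
  [ 0.048500   0.160125   0.559375   0.155125]
  [ 0.067500   0.119375   0.209375   0.319375]
det(I−A) = Σ_j (I−A)_1j·C_1j = (0.65)(0.431750) + (-0.35)(0.049000) + (-0.05)(0.048500) + (-0.15)(0.067500) = 0.2509375
(I − A)⁻¹ = adj(I−A) / det(I−A) ≈
  [   1.7205     0.7836     0.4110     0.4000]
  [   0.1953     1.1601     0.0872     0.1091]
  [   0.1933     0.6381     2.2291     0.6182]
  [   0.2690     0.4757     0.8344     1.2727]
Δx = (I − A)⁻¹ Δd with Δd having +100 in the Sector 1 component and 0 elsewhere.
So Δx_3 = L_31 · (+100), where L_31 = adj(I−A)_31 / det(I−A) = 0.048500 / 0.2509375.
Δx_3 = 0.048500 × (+100) / 0.2509375 = 4.85 / 0.2509375 ≈ 19.3.

Δx_3 = 19.3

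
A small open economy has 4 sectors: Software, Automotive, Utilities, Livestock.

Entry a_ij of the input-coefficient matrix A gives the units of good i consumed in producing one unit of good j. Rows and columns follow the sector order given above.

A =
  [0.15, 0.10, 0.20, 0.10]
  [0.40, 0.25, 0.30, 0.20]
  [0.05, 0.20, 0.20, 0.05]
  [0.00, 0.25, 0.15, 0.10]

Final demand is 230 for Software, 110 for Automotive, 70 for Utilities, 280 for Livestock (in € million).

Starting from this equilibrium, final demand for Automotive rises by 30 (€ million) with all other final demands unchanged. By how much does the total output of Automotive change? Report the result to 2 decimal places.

Δx_A = 58.76

I − A =
  [   0.85    -0.10    -0.20    -0.10]
  [  -0.40     0.75    -0.30    -0.20]
  [  -0.05    -0.20     0.80    -0.05]
  [   0.00    -0.25    -0.15     0.90]
Compute the cofactors C_ij = (−1)^(i+j)·(3×3 minor ij) of I−A; the adjugate is their transpose:
adj(I−A) = Cᵀ =
  [ 0.430625   0.132750   0.173750   0.087000]
  [ 0.300000   0.595875   0.333000   0.184250]
  [ 0.108250   0.169375   0.485250   0.076625]
  [ 0.101375   0.193750   0.173375   0.402000]
det(I−A) = Σ_j (I−A)_1j·C_1j = (0.85)(0.430625) + (-0.10)(0.300000) + (-0.20)(0.108250) + (-0.10)(0.101375) = 0.30424375
(I − A)⁻¹ = adj(I−A) / det(I−A) ≈
  [   1.4154     0.4363     0.5711     0.2860]
  [   0.9861     1.9585     1.0945     0.6056]
  [   0.3558     0.5567     1.5949     0.2519]
  [   0.3332     0.6368     0.5699     1.3213]
Δx = (I − A)⁻¹ Δd with Δd having +30 in the Automotive component and 0 elsewhere.
So Δx_A = L_AA · (+30), where L_AA = adj(I−A)_AA / det(I−A) = 0.595875 / 0.30424375.
Δx_A = 0.595875 × (+30) / 0.30424375 = 17.87625 / 0.30424375 ≈ 58.76.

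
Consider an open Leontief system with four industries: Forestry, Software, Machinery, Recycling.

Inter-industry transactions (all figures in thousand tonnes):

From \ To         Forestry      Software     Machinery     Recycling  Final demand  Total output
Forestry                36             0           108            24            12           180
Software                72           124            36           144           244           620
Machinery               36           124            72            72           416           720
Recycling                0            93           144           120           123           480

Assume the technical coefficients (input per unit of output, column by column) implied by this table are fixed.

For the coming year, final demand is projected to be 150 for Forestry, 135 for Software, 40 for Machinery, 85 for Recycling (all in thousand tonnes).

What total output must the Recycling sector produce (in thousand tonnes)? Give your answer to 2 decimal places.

x_4 = 255.51

Technical coefficients a_ij = z_ij / X_j:
  a_11 = 36/180 = 0.20, a_21 = 72/180 = 0.40, a_31 = 36/180 = 0.20, a_41 = 0/180 = 0.00
  a_12 = 0/620 = 0.00, a_22 = 124/620 = 0.20, a_32 = 124/620 = 0.20, a_42 = 93/620 = 0.15
  a_13 = 108/720 = 0.15, a_23 = 36/720 = 0.05, a_33 = 72/720 = 0.10, a_43 = 144/720 = 0.20
  a_14 = 24/480 = 0.05, a_24 = 144/480 = 0.30, a_34 = 72/480 = 0.15, a_44 = 120/480 = 0.25
I − A =
  [   0.80     0.00    -0.15    -0.05]
  [  -0.40     0.80    -0.05    -0.30]
  [  -0.20    -0.20     0.90    -0.15]
  [   0.00    -0.15    -0.20     0.75]
Compute the cofactors C_ij = (−1)^(i+j)·(3×3 minor ij) of I−A; the adjugate is their transpose:
adj(I−A) = Cᵀ =
  [ 0.454875   0.034625   0.091625   0.062500]
  [ 0.277500   0.491500   0.127000   0.240500]
  [ 0.180000   0.139500   0.441000   0.156000]
  [ 0.103500   0.135500   0.143000   0.532000]
det(I−A) = Σ_j (I−A)_1j·C_1j = (0.80)(0.454875) + (0.00)(0.277500) + (-0.15)(0.180000) + (-0.05)(0.103500) = 0.331725
(I − A)⁻¹ = adj(I−A) / det(I−A) ≈
  [   1.3712     0.1044     0.2762     0.1884]
  [   0.8365     1.4816     0.3828     0.7250]
  [   0.5426     0.4205     1.3294     0.4703]
  [   0.3120     0.4085     0.4311     1.6037]
x = (I − A)⁻¹ d = adj(I−A)·d / det(I−A), with det(I−A) = 0.331725:
  x_1 = (0.454875·150 + 0.034625·135 + 0.091625·40 + 0.062500·85) / 0.331725 = 81.883125 / 0.331725 ≈ 246.84
  x_2 = (0.277500·150 + 0.491500·135 + 0.127000·40 + 0.240500·85) / 0.331725 = 133.50 / 0.331725 ≈ 402.44
  x_3 = (0.180000·150 + 0.139500·135 + 0.441000·40 + 0.156000·85) / 0.331725 = 76.7325 / 0.331725 ≈ 231.31
  x_4 = (0.103500·150 + 0.135500·135 + 0.143000·40 + 0.532000·85) / 0.331725 = 84.7575 / 0.331725 ≈ 255.51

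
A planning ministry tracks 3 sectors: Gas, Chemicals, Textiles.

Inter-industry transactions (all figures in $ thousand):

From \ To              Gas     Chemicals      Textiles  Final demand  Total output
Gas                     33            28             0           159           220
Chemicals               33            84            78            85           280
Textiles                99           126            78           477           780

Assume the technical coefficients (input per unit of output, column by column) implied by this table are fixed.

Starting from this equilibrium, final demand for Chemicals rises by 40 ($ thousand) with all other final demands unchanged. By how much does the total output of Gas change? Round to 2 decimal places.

Technical coefficients a_ij = z_ij / X_j:
  a_11 = 33/220 = 0.15, a_21 = 33/220 = 0.15, a_31 = 99/220 = 0.45
  a_12 = 28/280 = 0.10, a_22 = 84/280 = 0.30, a_32 = 126/280 = 0.45
  a_13 = 0/780 = 0.00, a_23 = 78/780 = 0.10, a_33 = 78/780 = 0.10
I − A =
  [   0.85    -0.10     0.00]
  [  -0.15     0.70    -0.10]
  [  -0.45    -0.45     0.90]
Cofactors of I−A, C_ij = (−1)^(i+j)·(minor ij) (rows/columns in the sector order above):
  C_11 = (0.70)(0.90) − (-0.10)(-0.45) = 0.5850
  C_12 = −[(-0.15)(0.90) − (-0.10)(-0.45)] = 0.1800
  C_13 = (-0.15)(-0.45) − (0.70)(-0.45) = 0.3825
  C_21 = −[(-0.10)(0.90) − (0.00)(-0.45)] = 0.0900
  C_22 = (0.85)(0.90) − (0.00)(-0.45) = 0.7650
  C_23 = −[(0.85)(-0.45) − (-0.10)(-0.45)] = 0.4275
  C_31 = (-0.10)(-0.10) − (0.00)(0.70) = 0.0100
  C_32 = −[(0.85)(-0.10) − (0.00)(-0.15)] = 0.0850
  C_33 = (0.85)(0.70) − (-0.10)(-0.15) = 0.5800
det(I−A) = Σ_j (I−A)_1j·C_1j = (0.85)(0.5850) + (-0.10)(0.1800) + (0.00)(0.3825) = 0.47925
adj(I−A) = Cᵀ =
  [ 0.5850   0.0900   0.0100]
  [ 0.1800   0.7650   0.0850]
  [ 0.3825   0.4275   0.5800]
(I − A)⁻¹ = adj(I−A) / det(I−A) ≈
  [   1.2207     0.1878     0.0209]
  [   0.3756     1.5962     0.1774]
  [   0.7981     0.8920     1.2102]
Δx = (I − A)⁻¹ Δd with Δd having +40 in the Chemicals component and 0 elsewhere.
So Δx_1 = L_12 · (+40), where L_12 = adj(I−A)_12 / det(I−A) = 0.0900 / 0.47925.
Δx_1 = 0.0900 × (+40) / 0.47925 = 3.60 / 0.47925 ≈ 7.51.

Δx_1 = 7.51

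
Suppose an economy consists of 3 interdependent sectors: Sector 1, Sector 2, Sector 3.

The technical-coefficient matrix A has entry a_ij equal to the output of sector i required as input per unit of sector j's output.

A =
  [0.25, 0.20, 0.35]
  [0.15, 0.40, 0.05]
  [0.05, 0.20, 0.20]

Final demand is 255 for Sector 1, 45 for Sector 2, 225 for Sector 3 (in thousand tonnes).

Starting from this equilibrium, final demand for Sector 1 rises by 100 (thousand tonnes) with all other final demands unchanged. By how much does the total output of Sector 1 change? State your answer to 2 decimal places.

Δx_1 = 153.09

I − A =
  [   0.75    -0.20    -0.35]
  [  -0.15     0.60    -0.05]
  [  -0.05    -0.20     0.80]
Cofactors of I−A, C_ij = (−1)^(i+j)·(minor ij) (rows/columns in the sector order above):
  C_11 = (0.60)(0.80) − (-0.05)(-0.20) = 0.4700
  C_12 = −[(-0.15)(0.80) − (-0.05)(-0.05)] = 0.1225
  C_13 = (-0.15)(-0.20) − (0.60)(-0.05) = 0.0600
  C_21 = −[(-0.20)(0.80) − (-0.35)(-0.20)] = 0.2300
  C_22 = (0.75)(0.80) − (-0.35)(-0.05) = 0.5825
  C_23 = −[(0.75)(-0.20) − (-0.20)(-0.05)] = 0.1600
  C_31 = (-0.20)(-0.05) − (-0.35)(0.60) = 0.2200
  C_32 = −[(0.75)(-0.05) − (-0.35)(-0.15)] = 0.0900
  C_33 = (0.75)(0.60) − (-0.20)(-0.15) = 0.4200
det(I−A) = Σ_j (I−A)_1j·C_1j = (0.75)(0.4700) + (-0.20)(0.1225) + (-0.35)(0.0600) = 0.3070
adj(I−A) = Cᵀ =
  [ 0.4700   0.2300   0.2200]
  [ 0.1225   0.5825   0.0900]
  [ 0.0600   0.1600   0.4200]
(I − A)⁻¹ = adj(I−A) / det(I−A) ≈
  [   1.5309     0.7492     0.7166]
  [   0.3990     1.8974     0.2932]
  [   0.1954     0.5212     1.3681]
Δx = (I − A)⁻¹ Δd with Δd having +100 in the Sector 1 component and 0 elsewhere.
So Δx_1 = L_11 · (+100), where L_11 = adj(I−A)_11 / det(I−A) = 0.4700 / 0.3070.
Δx_1 = 0.4700 × (+100) / 0.3070 = 47.00 / 0.3070 ≈ 153.09.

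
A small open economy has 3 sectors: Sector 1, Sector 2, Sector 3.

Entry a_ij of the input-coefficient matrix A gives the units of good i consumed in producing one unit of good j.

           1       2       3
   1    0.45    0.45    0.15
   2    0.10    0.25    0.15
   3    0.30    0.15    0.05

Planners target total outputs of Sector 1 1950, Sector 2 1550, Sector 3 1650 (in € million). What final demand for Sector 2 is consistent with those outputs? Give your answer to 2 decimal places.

d_2 = 720.00

I − A =
  [   0.55    -0.45    -0.15]
  [  -0.10     0.75    -0.15]
  [  -0.30    -0.15     0.95]
d = (I − A) x:
  d_1 = (+0.55)·1950 + (-0.45)·1550 + (-0.15)·1650 = 127.50
  d_2 = (-0.10)·1950 + (+0.75)·1550 + (-0.15)·1650 = 720.00
  d_3 = (-0.30)·1950 + (-0.15)·1550 + (+0.95)·1650 = 750.00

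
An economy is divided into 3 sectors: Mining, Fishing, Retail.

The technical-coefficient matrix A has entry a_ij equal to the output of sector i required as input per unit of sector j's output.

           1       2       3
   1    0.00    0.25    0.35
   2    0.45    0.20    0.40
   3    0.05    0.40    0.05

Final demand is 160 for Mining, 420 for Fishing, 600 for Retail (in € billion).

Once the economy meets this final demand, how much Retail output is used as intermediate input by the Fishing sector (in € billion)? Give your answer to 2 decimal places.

z_32 = 776.16

I − A =
  [   1.00    -0.25    -0.35]
  [  -0.45     0.80    -0.40]
  [  -0.05    -0.40     0.95]
Cofactors of I−A, C_ij = (−1)^(i+j)·(minor ij) (rows/columns in the sector order above):
  C_11 = (0.80)(0.95) − (-0.40)(-0.40) = 0.6000
  C_12 = −[(-0.45)(0.95) − (-0.40)(-0.05)] = 0.4475
  C_13 = (-0.45)(-0.40) − (0.80)(-0.05) = 0.2200
  C_21 = −[(-0.25)(0.95) − (-0.35)(-0.40)] = 0.3775
  C_22 = (1.00)(0.95) − (-0.35)(-0.05) = 0.9325
  C_23 = −[(1.00)(-0.40) − (-0.25)(-0.05)] = 0.4125
  C_31 = (-0.25)(-0.40) − (-0.35)(0.80) = 0.3800
  C_32 = −[(1.00)(-0.40) − (-0.35)(-0.45)] = 0.5575
  C_33 = (1.00)(0.80) − (-0.25)(-0.45) = 0.6875
det(I−A) = Σ_j (I−A)_1j·C_1j = (1.00)(0.6000) + (-0.25)(0.4475) + (-0.35)(0.2200) = 0.411125
adj(I−A) = Cᵀ =
  [ 0.6000   0.3775   0.3800]
  [ 0.4475   0.9325   0.5575]
  [ 0.2200   0.4125   0.6875]
(I − A)⁻¹ = adj(I−A) / det(I−A) ≈
  [   1.4594     0.9182     0.9243]
  [   1.0885     2.2682     1.3560]
  [   0.5351     1.0033     1.6722]
First solve x = (I − A)⁻¹ d = adj(I−A)·d / det(I−A); in particular x_2 = (0.4475·160 + 0.9325·420 + 0.5575·600) / 0.411125 = 797.75 / 0.411125 ≈ 1940.4074.
Intermediate flow from 3 to 2: z_32 = a_32 · x_2 = 0.40 × 797.75 / 0.411125 = 319.10 / 0.411125 ≈ 776.16.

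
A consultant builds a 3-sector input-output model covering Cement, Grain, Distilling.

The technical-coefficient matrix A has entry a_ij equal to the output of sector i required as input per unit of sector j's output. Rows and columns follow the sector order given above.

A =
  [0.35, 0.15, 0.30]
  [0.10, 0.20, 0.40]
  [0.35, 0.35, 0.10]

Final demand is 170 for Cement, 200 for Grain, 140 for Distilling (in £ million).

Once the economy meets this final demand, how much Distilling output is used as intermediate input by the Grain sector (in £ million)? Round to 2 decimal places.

z_DG = 247.96

I − A =
  [   0.65    -0.15    -0.30]
  [  -0.10     0.80    -0.40]
  [  -0.35    -0.35     0.90]
Cofactors of I−A, C_ij = (−1)^(i+j)·(minor ij) (rows/columns in the sector order above):
  C_11 = (0.80)(0.90) − (-0.40)(-0.35) = 0.5800
  C_12 = −[(-0.10)(0.90) − (-0.40)(-0.35)] = 0.2300
  C_13 = (-0.10)(-0.35) − (0.80)(-0.35) = 0.3150
  C_21 = −[(-0.15)(0.90) − (-0.30)(-0.35)] = 0.2400
  C_22 = (0.65)(0.90) − (-0.30)(-0.35) = 0.4800
  C_23 = −[(0.65)(-0.35) − (-0.15)(-0.35)] = 0.2800
  C_31 = (-0.15)(-0.40) − (-0.30)(0.80) = 0.3000
  C_32 = −[(0.65)(-0.40) − (-0.30)(-0.10)] = 0.2900
  C_33 = (0.65)(0.80) − (-0.15)(-0.10) = 0.5050
det(I−A) = Σ_j (I−A)_1j·C_1j = (0.65)(0.5800) + (-0.15)(0.2300) + (-0.30)(0.3150) = 0.2480
adj(I−A) = Cᵀ =
  [ 0.5800   0.2400   0.3000]
  [ 0.2300   0.4800   0.2900]
  [ 0.3150   0.2800   0.5050]
(I − A)⁻¹ = adj(I−A) / det(I−A) ≈
  [   2.3387     0.9677     1.2097]
  [   0.9274     1.9355     1.1694]
  [   1.2702     1.1290     2.0363]
First solve x = (I − A)⁻¹ d = adj(I−A)·d / det(I−A); in particular x_G = (0.2300·170 + 0.4800·200 + 0.2900·140) / 0.2480 = 175.70 / 0.2480 ≈ 708.4677.
Intermediate flow from D to G: z_DG = a_DG · x_G = 0.35 × 175.70 / 0.2480 = 61.495 / 0.2480 ≈ 247.96.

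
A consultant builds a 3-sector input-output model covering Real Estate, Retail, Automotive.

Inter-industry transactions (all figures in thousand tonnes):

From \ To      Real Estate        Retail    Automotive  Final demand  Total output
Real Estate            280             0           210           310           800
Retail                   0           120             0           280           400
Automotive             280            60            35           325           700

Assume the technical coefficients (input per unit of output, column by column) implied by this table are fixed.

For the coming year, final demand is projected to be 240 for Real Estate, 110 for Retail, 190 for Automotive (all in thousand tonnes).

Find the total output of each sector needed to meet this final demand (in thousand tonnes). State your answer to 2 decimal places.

Technical coefficients a_ij = z_ij / X_j:
  a_11 = 280/800 = 0.35, a_21 = 0/800 = 0.00, a_31 = 280/800 = 0.35
  a_12 = 0/400 = 0.00, a_22 = 120/400 = 0.30, a_32 = 60/400 = 0.15
  a_13 = 210/700 = 0.30, a_23 = 0/700 = 0.00, a_33 = 35/700 = 0.05
I − A =
  [   0.65     0.00    -0.30]
  [   0.00     0.70     0.00]
  [  -0.35    -0.15     0.95]
Cofactors of I−A, C_ij = (−1)^(i+j)·(minor ij) (rows/columns in the sector order above):
  C_11 = (0.70)(0.95) − (0.00)(-0.15) = 0.6650
  C_12 = −[(0.00)(0.95) − (0.00)(-0.35)] = 0.0000
  C_13 = (0.00)(-0.15) − (0.70)(-0.35) = 0.2450
  C_21 = −[(0.00)(0.95) − (-0.30)(-0.15)] = 0.0450
  C_22 = (0.65)(0.95) − (-0.30)(-0.35) = 0.5125
  C_23 = −[(0.65)(-0.15) − (0.00)(-0.35)] = 0.0975
  C_31 = (0.00)(0.00) − (-0.30)(0.70) = 0.2100
  C_32 = −[(0.65)(0.00) − (-0.30)(0.00)] = 0.0000
  C_33 = (0.65)(0.70) − (0.00)(0.00) = 0.4550
det(I−A) = Σ_j (I−A)_1j·C_1j = (0.65)(0.6650) + (0.00)(0.0000) + (-0.30)(0.2450) = 0.35875
adj(I−A) = Cᵀ =
  [ 0.6650   0.0450   0.2100]
  [ 0.0000   0.5125   0.0000]
  [ 0.2450   0.0975   0.4550]
(I − A)⁻¹ = adj(I−A) / det(I−A) ≈
  [   1.8537     0.1254     0.5854]
  [   0.0000     1.4286     0.0000]
  [   0.6829     0.2718     1.2683]
x = (I − A)⁻¹ d = adj(I−A)·d / det(I−A), with det(I−A) = 0.35875:
  x_1 = (0.6650·240 + 0.0450·110 + 0.2100·190) / 0.35875 = 204.45 / 0.35875 ≈ 569.90
  x_2 = (0.0000·240 + 0.5125·110 + 0.0000·190) / 0.35875 = 56.375 / 0.35875 ≈ 157.14
  x_3 = (0.2450·240 + 0.0975·110 + 0.4550·190) / 0.35875 = 155.975 / 0.35875 ≈ 434.77

x_1 = 569.90, x_2 = 157.14, x_3 = 434.77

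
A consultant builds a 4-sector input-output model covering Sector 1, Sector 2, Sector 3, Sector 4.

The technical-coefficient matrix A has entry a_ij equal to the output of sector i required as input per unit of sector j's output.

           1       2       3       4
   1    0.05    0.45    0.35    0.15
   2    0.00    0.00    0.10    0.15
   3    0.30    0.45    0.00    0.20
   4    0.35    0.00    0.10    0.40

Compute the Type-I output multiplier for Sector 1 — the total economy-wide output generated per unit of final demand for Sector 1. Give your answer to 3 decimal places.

m_1 = 3.818

I − A =
  [   0.95    -0.45    -0.35    -0.15]
  [   0.00     1.00    -0.10    -0.15]
  [  -0.30    -0.45     1.00    -0.20]
  [  -0.35     0.00    -0.10     0.60]
Compute the cofactors C_ij = (−1)^(i+j)·(3×3 minor ij) of I−A; the adjugate is their transpose:
adj(I−A) = Cᵀ =
  [ 0.546250   0.362250   0.258750   0.313375]
  [ 0.082000   0.406500   0.084375   0.150250]
  [ 0.273625   0.345375   0.493875   0.319375]
  [ 0.364250   0.268875   0.233250   0.788750]
det(I−A) = Σ_j (I−A)_1j·C_1j = (0.95)(0.546250) + (-0.45)(0.082000) + (-0.35)(0.273625) + (-0.15)(0.364250) = 0.33163125
(I − A)⁻¹ = adj(I−A) / det(I−A) ≈
  [   1.6472     1.0923     0.7802     0.9450]
  [   0.2473     1.2258     0.2544     0.4531]
  [   0.8251     1.0414     1.4892     0.9630]
  [   1.0984     0.8108     0.7033     2.3784]
The output multiplier for sector j is the column-j sum of the Leontief inverse (I − A)⁻¹ = adj(I−A) / det(I−A).
Column 1 of adj(I−A): (0.546250, 0.082000, 0.273625, 0.364250); det(I−A) = 0.33163125.
m_1 = (0.546250 + 0.082000 + 0.273625 + 0.364250) / 0.33163125 = 1.266125 / 0.33163125 ≈ 3.818.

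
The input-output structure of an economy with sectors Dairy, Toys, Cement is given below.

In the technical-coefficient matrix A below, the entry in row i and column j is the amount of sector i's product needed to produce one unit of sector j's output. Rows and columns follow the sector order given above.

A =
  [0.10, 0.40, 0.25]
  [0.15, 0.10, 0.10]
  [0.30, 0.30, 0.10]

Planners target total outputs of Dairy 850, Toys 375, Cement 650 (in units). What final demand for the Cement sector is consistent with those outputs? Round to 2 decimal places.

I − A =
  [   0.90    -0.40    -0.25]
  [  -0.15     0.90    -0.10]
  [  -0.30    -0.30     0.90]
d = (I − A) x:
  d_D = (+0.90)·850 + (-0.40)·375 + (-0.25)·650 = 452.50
  d_T = (-0.15)·850 + (+0.90)·375 + (-0.10)·650 = 145.00
  d_C = (-0.30)·850 + (-0.30)·375 + (+0.90)·650 = 217.50

d_C = 217.50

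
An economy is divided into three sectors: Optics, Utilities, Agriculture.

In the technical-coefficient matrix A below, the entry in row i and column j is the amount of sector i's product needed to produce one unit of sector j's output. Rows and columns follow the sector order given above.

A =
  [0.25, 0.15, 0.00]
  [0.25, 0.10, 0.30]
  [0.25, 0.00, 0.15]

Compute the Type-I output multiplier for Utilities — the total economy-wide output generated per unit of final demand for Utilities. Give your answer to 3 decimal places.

m_U = 1.512

I − A =
  [   0.75    -0.15     0.00]
  [  -0.25     0.90    -0.30]
  [  -0.25     0.00     0.85]
Cofactors of I−A, C_ij = (−1)^(i+j)·(minor ij) (rows/columns in the sector order above):
  C_11 = (0.90)(0.85) − (-0.30)(0.00) = 0.7650
  C_12 = −[(-0.25)(0.85) − (-0.30)(-0.25)] = 0.2875
  C_13 = (-0.25)(0.00) − (0.90)(-0.25) = 0.2250
  C_21 = −[(-0.15)(0.85) − (0.00)(0.00)] = 0.1275
  C_22 = (0.75)(0.85) − (0.00)(-0.25) = 0.6375
  C_23 = −[(0.75)(0.00) − (-0.15)(-0.25)] = 0.0375
  C_31 = (-0.15)(-0.30) − (0.00)(0.90) = 0.0450
  C_32 = −[(0.75)(-0.30) − (0.00)(-0.25)] = 0.2250
  C_33 = (0.75)(0.90) − (-0.15)(-0.25) = 0.6375
det(I−A) = Σ_j (I−A)_1j·C_1j = (0.75)(0.7650) + (-0.15)(0.2875) + (0.00)(0.2250) = 0.530625
adj(I−A) = Cᵀ =
  [ 0.7650   0.1275   0.0450]
  [ 0.2875   0.6375   0.2250]
  [ 0.2250   0.0375   0.6375]
(I − A)⁻¹ = adj(I−A) / det(I−A) ≈
  [   1.4417     0.2403     0.0848]
  [   0.5418     1.2014     0.4240]
  [   0.4240     0.0707     1.2014]
The output multiplier for sector j is the column-j sum of the Leontief inverse (I − A)⁻¹ = adj(I−A) / det(I−A).
Column U of adj(I−A): (0.1275, 0.6375, 0.0375); det(I−A) = 0.530625.
m_U = (0.1275 + 0.6375 + 0.0375) / 0.530625 = 0.8025 / 0.530625 ≈ 1.512.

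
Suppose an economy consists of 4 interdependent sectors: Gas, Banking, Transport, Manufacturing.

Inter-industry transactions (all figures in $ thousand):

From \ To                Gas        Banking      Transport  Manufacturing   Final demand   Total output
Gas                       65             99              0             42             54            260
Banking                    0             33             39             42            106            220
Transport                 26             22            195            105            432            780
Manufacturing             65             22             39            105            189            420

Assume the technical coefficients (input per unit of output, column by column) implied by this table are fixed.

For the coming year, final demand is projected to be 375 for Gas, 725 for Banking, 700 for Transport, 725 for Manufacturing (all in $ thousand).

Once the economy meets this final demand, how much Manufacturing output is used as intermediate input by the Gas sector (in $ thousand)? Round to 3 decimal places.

z_41 = 357.054

Technical coefficients a_ij = z_ij / X_j:
  a_11 = 65/260 = 0.25, a_21 = 0/260 = 0.00, a_31 = 26/260 = 0.10, a_41 = 65/260 = 0.25
  a_12 = 99/220 = 0.45, a_22 = 33/220 = 0.15, a_32 = 22/220 = 0.10, a_42 = 22/220 = 0.10
  a_13 = 0/780 = 0.00, a_23 = 39/780 = 0.05, a_33 = 195/780 = 0.25, a_43 = 39/780 = 0.05
  a_14 = 42/420 = 0.10, a_24 = 42/420 = 0.10, a_34 = 105/420 = 0.25, a_44 = 105/420 = 0.25
I − A =
  [   0.75    -0.45     0.00    -0.10]
  [   0.00     0.85    -0.05    -0.10]
  [  -0.10    -0.10     0.75    -0.25]
  [  -0.25    -0.10    -0.05     0.75]
Compute the cofactors C_ij = (−1)^(i+j)·(3×3 minor ij) of I−A; the adjugate is their transpose:
adj(I−A) = Cᵀ =
  [ 0.454500   0.255500   0.023875   0.102625]
  [ 0.026125   0.393250   0.030625   0.066125]
  [ 0.118375   0.135375   0.438125   0.179875]
  [ 0.162875   0.146625   0.041250   0.472125]
det(I−A) = Σ_j (I−A)_1j·C_1j = (0.75)(0.454500) + (-0.45)(0.026125) + (0.00)(0.118375) + (-0.10)(0.162875) = 0.31283125
(I − A)⁻¹ = adj(I−A) / det(I−A) ≈
  [   1.4529     0.8167     0.0763     0.3281]
  [   0.0835     1.2571     0.0979     0.2114]
  [   0.3784     0.4327     1.4005     0.5750]
  [   0.5206     0.4687     0.1319     1.5092]
First solve x = (I − A)⁻¹ d = adj(I−A)·d / det(I−A); in particular x_1 = (0.454500·375 + 0.255500·725 + 0.023875·700 + 0.102625·725) / 0.31283125 = 446.790625 / 0.31283125 ≈ 1428.21609.
Intermediate flow from 4 to 1: z_41 = a_41 · x_1 = 0.25 × 446.790625 / 0.31283125 = 111.69765625 / 0.31283125 ≈ 357.054.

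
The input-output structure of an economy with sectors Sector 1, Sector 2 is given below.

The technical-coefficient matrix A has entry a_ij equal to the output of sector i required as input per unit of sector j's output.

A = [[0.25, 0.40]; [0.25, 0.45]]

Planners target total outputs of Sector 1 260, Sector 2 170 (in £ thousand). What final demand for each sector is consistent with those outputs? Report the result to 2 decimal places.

d_1 = 127.00, d_2 = 28.50

I − A =
  [   0.75    -0.40]
  [  -0.25     0.55]
d = (I − A) x:
  d_1 = (+0.75)·260 + (-0.40)·170 = 127.00
  d_2 = (-0.25)·260 + (+0.55)·170 = 28.50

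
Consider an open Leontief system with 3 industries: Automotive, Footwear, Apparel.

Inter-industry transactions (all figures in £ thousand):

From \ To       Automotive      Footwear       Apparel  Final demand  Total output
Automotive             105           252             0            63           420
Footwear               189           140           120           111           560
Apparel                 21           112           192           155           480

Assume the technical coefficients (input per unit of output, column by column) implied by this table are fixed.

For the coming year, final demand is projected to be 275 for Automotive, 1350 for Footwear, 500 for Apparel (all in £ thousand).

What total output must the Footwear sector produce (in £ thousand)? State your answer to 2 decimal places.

x_2 = 4505.78

Technical coefficients a_ij = z_ij / X_j:
  a_11 = 105/420 = 0.25, a_21 = 189/420 = 0.45, a_31 = 21/420 = 0.05
  a_12 = 252/560 = 0.45, a_22 = 140/560 = 0.25, a_32 = 112/560 = 0.20
  a_13 = 0/480 = 0.00, a_23 = 120/480 = 0.25, a_33 = 192/480 = 0.40
I − A =
  [   0.75    -0.45     0.00]
  [  -0.45     0.75    -0.25]
  [  -0.05    -0.20     0.60]
Cofactors of I−A, C_ij = (−1)^(i+j)·(minor ij) (rows/columns in the sector order above):
  C_11 = (0.75)(0.60) − (-0.25)(-0.20) = 0.4000
  C_12 = −[(-0.45)(0.60) − (-0.25)(-0.05)] = 0.2825
  C_13 = (-0.45)(-0.20) − (0.75)(-0.05) = 0.1275
  C_21 = −[(-0.45)(0.60) − (0.00)(-0.20)] = 0.2700
  C_22 = (0.75)(0.60) − (0.00)(-0.05) = 0.4500
  C_23 = −[(0.75)(-0.20) − (-0.45)(-0.05)] = 0.1725
  C_31 = (-0.45)(-0.25) − (0.00)(0.75) = 0.1125
  C_32 = −[(0.75)(-0.25) − (0.00)(-0.45)] = 0.1875
  C_33 = (0.75)(0.75) − (-0.45)(-0.45) = 0.3600
det(I−A) = Σ_j (I−A)_1j·C_1j = (0.75)(0.4000) + (-0.45)(0.2825) + (0.00)(0.1275) = 0.172875
adj(I−A) = Cᵀ =
  [ 0.4000   0.2700   0.1125]
  [ 0.2825   0.4500   0.1875]
  [ 0.1275   0.1725   0.3600]
(I − A)⁻¹ = adj(I−A) / det(I−A) ≈
  [   2.3138     1.5618     0.6508]
  [   1.6341     2.6030     1.0846]
  [   0.7375     0.9978     2.0824]
x = (I − A)⁻¹ d = adj(I−A)·d / det(I−A), with det(I−A) = 0.172875:
  x_1 = (0.4000·275 + 0.2700·1350 + 0.1125·500) / 0.172875 = 530.75 / 0.172875 ≈ 3070.14
  x_2 = (0.2825·275 + 0.4500·1350 + 0.1875·500) / 0.172875 = 778.9375 / 0.172875 ≈ 4505.78
  x_3 = (0.1275·275 + 0.1725·1350 + 0.3600·500) / 0.172875 = 447.9375 / 0.172875 ≈ 2591.11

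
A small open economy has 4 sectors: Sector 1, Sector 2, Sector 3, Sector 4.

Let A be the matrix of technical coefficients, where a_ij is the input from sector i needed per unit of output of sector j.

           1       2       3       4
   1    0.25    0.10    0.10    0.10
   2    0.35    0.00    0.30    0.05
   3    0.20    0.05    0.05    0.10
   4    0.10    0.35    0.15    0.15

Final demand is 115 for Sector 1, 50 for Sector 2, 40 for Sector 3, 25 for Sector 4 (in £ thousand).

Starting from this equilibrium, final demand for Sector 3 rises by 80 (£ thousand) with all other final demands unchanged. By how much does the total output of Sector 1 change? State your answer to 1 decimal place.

I − A =
  [   0.75    -0.10    -0.10    -0.10]
  [  -0.35     1.00    -0.30    -0.05]
  [  -0.20    -0.05     0.95    -0.10]
  [  -0.10    -0.35    -0.15     0.85]
Compute the cofactors C_ij = (−1)^(i+j)·(3×3 minor ij) of I−A; the adjugate is their transpose:
adj(I−A) = Cᵀ =
  [ 0.752250   0.121000   0.135000   0.111500]
  [ 0.337625   0.563875   0.229375   0.099875]
  [ 0.203875   0.082625   0.571875   0.096125]
  [ 0.263500   0.261000   0.211250   0.640250]
det(I−A) = Σ_j (I−A)_1j·C_1j = (0.75)(0.752250) + (-0.10)(0.337625) + (-0.10)(0.203875) + (-0.10)(0.263500) = 0.4836875
(I − A)⁻¹ = adj(I−A) / det(I−A) ≈
  [   1.5552     0.2502     0.2791     0.2305]
  [   0.6980     1.1658     0.4742     0.2065]
  [   0.4215     0.1708     1.1823     0.1987]
  [   0.5448     0.5396     0.4367     1.3237]
Δx = (I − A)⁻¹ Δd with Δd having +80 in the Sector 3 component and 0 elsewhere.
So Δx_1 = L_13 · (+80), where L_13 = adj(I−A)_13 / det(I−A) = 0.135000 / 0.4836875.
Δx_1 = 0.135000 × (+80) / 0.4836875 = 10.80 / 0.4836875 ≈ 22.3.

Δx_1 = 22.3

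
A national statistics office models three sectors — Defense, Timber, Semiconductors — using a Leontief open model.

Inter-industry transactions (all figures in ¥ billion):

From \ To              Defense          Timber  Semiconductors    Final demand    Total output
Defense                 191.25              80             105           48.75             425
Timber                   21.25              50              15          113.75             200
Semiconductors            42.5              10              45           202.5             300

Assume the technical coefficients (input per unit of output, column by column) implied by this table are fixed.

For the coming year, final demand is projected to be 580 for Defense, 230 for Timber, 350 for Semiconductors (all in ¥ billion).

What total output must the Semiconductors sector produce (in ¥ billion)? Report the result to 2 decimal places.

x_S = 652.70

Technical coefficients a_ij = z_ij / X_j:
  a_DD = 191.25/425 = 0.45, a_TD = 21.25/425 = 0.05, a_SD = 42.5/425 = 0.10
  a_DT = 80/200 = 0.40, a_TT = 50/200 = 0.25, a_ST = 10/200 = 0.05
  a_DS = 105/300 = 0.35, a_TS = 15/300 = 0.05, a_SS = 45/300 = 0.15
I − A =
  [   0.55    -0.40    -0.35]
  [  -0.05     0.75    -0.05]
  [  -0.10    -0.05     0.85]
Cofactors of I−A, C_ij = (−1)^(i+j)·(minor ij) (rows/columns in the sector order above):
  C_11 = (0.75)(0.85) − (-0.05)(-0.05) = 0.6350
  C_12 = −[(-0.05)(0.85) − (-0.05)(-0.10)] = 0.0475
  C_13 = (-0.05)(-0.05) − (0.75)(-0.10) = 0.0775
  C_21 = −[(-0.40)(0.85) − (-0.35)(-0.05)] = 0.3575
  C_22 = (0.55)(0.85) − (-0.35)(-0.10) = 0.4325
  C_23 = −[(0.55)(-0.05) − (-0.40)(-0.10)] = 0.0675
  C_31 = (-0.40)(-0.05) − (-0.35)(0.75) = 0.2825
  C_32 = −[(0.55)(-0.05) − (-0.35)(-0.05)] = 0.0450
  C_33 = (0.55)(0.75) − (-0.40)(-0.05) = 0.3925
det(I−A) = Σ_j (I−A)_1j·C_1j = (0.55)(0.6350) + (-0.40)(0.0475) + (-0.35)(0.0775) = 0.303125
adj(I−A) = Cᵀ =
  [ 0.6350   0.3575   0.2825]
  [ 0.0475   0.4325   0.0450]
  [ 0.0775   0.0675   0.3925]
(I − A)⁻¹ = adj(I−A) / det(I−A) ≈
  [   2.0948     1.1794     0.9320]
  [   0.1567     1.4268     0.1485]
  [   0.2557     0.2227     1.2948]
x = (I − A)⁻¹ d = adj(I−A)·d / det(I−A), with det(I−A) = 0.303125:
  x_D = (0.6350·580 + 0.3575·230 + 0.2825·350) / 0.303125 = 549.40 / 0.303125 ≈ 1812.45
  x_T = (0.0475·580 + 0.4325·230 + 0.0450·350) / 0.303125 = 142.775 / 0.303125 ≈ 471.01
  x_S = (0.0775·580 + 0.0675·230 + 0.3925·350) / 0.303125 = 197.85 / 0.303125 ≈ 652.70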